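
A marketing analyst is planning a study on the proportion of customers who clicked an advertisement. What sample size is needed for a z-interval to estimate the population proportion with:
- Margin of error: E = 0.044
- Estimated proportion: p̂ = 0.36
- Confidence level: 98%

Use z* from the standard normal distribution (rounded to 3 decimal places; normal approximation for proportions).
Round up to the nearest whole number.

Using z* for proportion z-interval (normal approximation).

For 98% confidence, z* = 2.326 (from standard normal table)

Sample size formula for proportion z-interval: n = z*²p̂(1-p̂)/E²

n = 2.326² × 0.36 × 0.64 / 0.044²
  = 5.410276 × 0.2304 / 0.001936
  = 643.8676

Round up to the nearest whole number: n = 644

644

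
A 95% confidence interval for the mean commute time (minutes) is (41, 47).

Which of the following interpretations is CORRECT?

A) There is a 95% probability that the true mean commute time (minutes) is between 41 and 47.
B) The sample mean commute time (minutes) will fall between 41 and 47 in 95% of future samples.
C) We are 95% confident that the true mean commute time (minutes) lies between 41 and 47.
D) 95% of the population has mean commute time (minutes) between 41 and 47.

A confidence interval represents our confidence in the procedure, not a probability statement about the parameter.

Key concept: If we repeated this sampling process many times and computed a 95% CI each time, about 95% of those intervals would contain the true population parameter.

For this specific interval (41, 47):
- Midpoint (point estimate): 44
- Margin of error: 3

The correct interpretation is the one stating confidence that the true parameter lies in the interval — option C.

C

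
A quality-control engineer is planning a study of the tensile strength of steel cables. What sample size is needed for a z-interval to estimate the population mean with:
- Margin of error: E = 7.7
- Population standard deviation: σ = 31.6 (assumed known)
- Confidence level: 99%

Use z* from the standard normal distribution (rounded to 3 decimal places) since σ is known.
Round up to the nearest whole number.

Using z* since population σ is known (z-interval formula).

For 99% confidence, z* = 2.576 (from standard normal table)

Sample size formula for z-interval: n = (z*σ/E)²

n = (2.576 × 31.6 / 7.7)²
  = (10.571636)²
  = 111.7595

Round up to the nearest whole number: n = 112

112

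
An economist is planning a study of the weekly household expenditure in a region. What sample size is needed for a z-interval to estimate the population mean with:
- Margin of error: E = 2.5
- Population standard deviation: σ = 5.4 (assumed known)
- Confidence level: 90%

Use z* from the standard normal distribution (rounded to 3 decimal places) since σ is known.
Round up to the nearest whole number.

Using z* since population σ is known (z-interval formula).

For 90% confidence, z* = 1.645 (from standard normal table)

Sample size formula for z-interval: n = (z*σ/E)²

n = (1.645 × 5.4 / 2.5)²
  = (3.553200)²
  = 12.6252

Round up to the nearest whole number: n = 13

13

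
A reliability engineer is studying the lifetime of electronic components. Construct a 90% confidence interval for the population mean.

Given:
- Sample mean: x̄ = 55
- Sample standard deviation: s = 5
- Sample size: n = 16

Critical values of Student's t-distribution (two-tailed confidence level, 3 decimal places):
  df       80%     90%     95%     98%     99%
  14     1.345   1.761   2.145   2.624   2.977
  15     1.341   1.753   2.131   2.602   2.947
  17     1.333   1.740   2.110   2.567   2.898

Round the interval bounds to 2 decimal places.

The population standard deviation σ is unknown (only the sample standard deviation s is given), so use a t-interval with df = n - 1 = 16 - 1 = 15.

For 90% confidence with df = 15, t* = 1.753 (from t-table)

Standard error: SE = s/√n = 5/√16 = 1.250000

Margin of error: E = t* × SE = 1.753 × 1.250000 = 2.1912

T-interval: x̄ ± E = 55 ± 2.1912 = (52.8088, 57.1912)

Rounded to 2 decimal places:

(52.81, 57.19)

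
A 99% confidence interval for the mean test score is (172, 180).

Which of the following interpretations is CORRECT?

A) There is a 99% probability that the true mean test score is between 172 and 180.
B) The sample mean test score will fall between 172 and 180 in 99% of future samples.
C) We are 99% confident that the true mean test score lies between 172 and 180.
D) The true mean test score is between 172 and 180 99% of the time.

A confidence interval represents our confidence in the procedure, not a probability statement about the parameter.

Key concept: If we repeated this sampling process many times and computed a 99% CI each time, about 99% of those intervals would contain the true population parameter.

For this specific interval (172, 180):
- Midpoint (point estimate): 176
- Margin of error: 4

The correct interpretation is the one stating confidence that the true parameter lies in the interval — option C.

C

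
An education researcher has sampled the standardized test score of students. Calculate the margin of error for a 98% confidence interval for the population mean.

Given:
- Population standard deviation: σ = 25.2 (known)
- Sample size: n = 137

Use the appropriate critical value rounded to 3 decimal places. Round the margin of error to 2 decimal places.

The population standard deviation σ is known, so use the z-interval margin of error formula.

For 98% confidence, z* = 2.326 (from standard normal table)

Margin of error formula for z-interval: E = z* × σ/√n

E = 2.326 × 25.2/√137
  = 2.326 × 2.152981
  = 5.0078

Rounded to 2 decimal places:

5.01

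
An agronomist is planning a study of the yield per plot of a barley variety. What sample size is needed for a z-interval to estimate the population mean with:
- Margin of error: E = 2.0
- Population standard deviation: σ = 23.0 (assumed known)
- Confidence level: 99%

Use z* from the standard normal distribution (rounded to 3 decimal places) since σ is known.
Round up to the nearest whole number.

Using z* since population σ is known (z-interval formula).

For 99% confidence, z* = 2.576 (from standard normal table)

Sample size formula for z-interval: n = (z*σ/E)²

n = (2.576 × 23.0 / 2.0)²
  = (29.624000)²
  = 877.5814

Round up to the nearest whole number: n = 878

878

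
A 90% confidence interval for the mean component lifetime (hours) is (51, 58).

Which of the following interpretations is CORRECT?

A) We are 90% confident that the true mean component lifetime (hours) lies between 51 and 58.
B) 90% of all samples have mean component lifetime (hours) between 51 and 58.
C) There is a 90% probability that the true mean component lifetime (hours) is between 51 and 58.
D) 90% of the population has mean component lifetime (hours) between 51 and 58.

A confidence interval represents our confidence in the procedure, not a probability statement about the parameter.

Key concept: If we repeated this sampling process many times and computed a 90% CI each time, about 90% of those intervals would contain the true population parameter.

For this specific interval (51, 58):
- Midpoint (point estimate): 54.5
- Margin of error: 3.5

The correct interpretation is the one stating confidence that the true parameter lies in the interval — option A.

A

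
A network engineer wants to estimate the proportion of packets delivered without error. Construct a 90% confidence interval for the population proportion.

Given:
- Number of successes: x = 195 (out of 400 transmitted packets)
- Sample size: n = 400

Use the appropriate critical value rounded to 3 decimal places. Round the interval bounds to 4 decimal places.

Sample proportion: p̂ = 195/400 = 0.487500

Check conditions for normal approximation:
  np̂ = 195 ≥ 10 ✓
  n(1-p̂) = 205 ≥ 10 ✓

The sample is large enough, so use a z-interval (normal approximation) for the proportion.

For 90% confidence, z* = 1.645 (from standard normal table)

Standard error: SE = √(p̂(1-p̂)/n) = √(0.487500×0.512500/400) = 0.02499219

Margin of error: E = z* × SE = 1.645 × 0.02499219 = 0.041112

Z-interval: p̂ ± E = 0.487500 ± 0.041112 = (0.446388, 0.528612)

Rounded to 4 decimal places:

(0.4464, 0.5286)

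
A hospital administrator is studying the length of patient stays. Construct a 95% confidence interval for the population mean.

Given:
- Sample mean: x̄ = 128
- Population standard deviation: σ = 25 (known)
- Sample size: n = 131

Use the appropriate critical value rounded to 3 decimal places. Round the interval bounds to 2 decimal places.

The population standard deviation σ is known, so use a z-interval (standard normal critical value).

For 95% confidence, z* = 1.96 (from standard normal table)

Standard error: SE = σ/√n = 25/√131 = 2.184260

Margin of error: E = z* × SE = 1.96 × 2.184260 = 4.2811

Z-interval: x̄ ± E = 128 ± 4.2811 = (123.7189, 132.2811)

Rounded to 2 decimal places:

(123.72, 132.28)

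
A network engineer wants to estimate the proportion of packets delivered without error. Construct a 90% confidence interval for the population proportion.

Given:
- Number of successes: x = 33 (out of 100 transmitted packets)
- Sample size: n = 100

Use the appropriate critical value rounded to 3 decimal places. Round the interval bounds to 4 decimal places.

Sample proportion: p̂ = 33/100 = 0.33000000

Check conditions for normal approximation:
  np̂ = 33 ≥ 10 ✓
  n(1-p̂) = 67 ≥ 10 ✓

The sample is large enough, so use a z-interval (normal approximation) for the proportion.

For 90% confidence, z* = 1.645 (from standard normal table)

Standard error: SE = √(p̂(1-p̂)/n) = √(0.33000000×0.67000000/100) = 0.0470212718

Margin of error: E = z* × SE = 1.645 × 0.0470212718 = 0.07734999

Z-interval: p̂ ± E = 0.33000000 ± 0.07734999 = (0.25265001, 0.40734999)

Rounded to 4 decimal places:

(0.2527, 0.4073)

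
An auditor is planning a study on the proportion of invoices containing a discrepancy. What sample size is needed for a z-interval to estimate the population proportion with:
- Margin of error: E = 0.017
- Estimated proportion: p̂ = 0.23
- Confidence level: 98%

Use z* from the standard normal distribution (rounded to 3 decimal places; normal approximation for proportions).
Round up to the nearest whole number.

Using z* for proportion z-interval (normal approximation).

For 98% confidence, z* = 2.326 (from standard normal table)

Sample size formula for proportion z-interval: n = z*²p̂(1-p̂)/E²

n = 2.326² × 0.23 × 0.77 / 0.017²
  = 5.410276 × 0.1771 / 0.000289
  = 3315.4321

Round up to the nearest whole number: n = 3316

3316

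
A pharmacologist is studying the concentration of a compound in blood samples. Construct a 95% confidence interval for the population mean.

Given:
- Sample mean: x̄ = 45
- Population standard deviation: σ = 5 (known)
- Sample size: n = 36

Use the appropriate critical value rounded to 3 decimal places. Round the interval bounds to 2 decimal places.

The population standard deviation σ is known, so use a z-interval (standard normal critical value).

For 95% confidence, z* = 1.96 (from standard normal table)

Standard error: SE = σ/√n = 5/√36 = 0.833333

Margin of error: E = z* × SE = 1.96 × 0.833333 = 1.6333

Z-interval: x̄ ± E = 45 ± 1.6333 = (43.3667, 46.6333)

Rounded to 2 decimal places:

(43.37, 46.63)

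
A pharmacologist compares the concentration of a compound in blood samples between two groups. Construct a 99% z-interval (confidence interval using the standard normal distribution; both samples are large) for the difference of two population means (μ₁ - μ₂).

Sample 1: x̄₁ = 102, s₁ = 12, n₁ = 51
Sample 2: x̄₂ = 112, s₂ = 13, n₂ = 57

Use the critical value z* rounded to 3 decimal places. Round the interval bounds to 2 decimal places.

Both samples are large (n₁ = 51 ≥ 30, n₂ = 57 ≥ 30), so a z-interval for the difference of means applies.

Point estimate: x̄₁ - x̄₂ = 102 - 112 = -10

Standard error: SE = √(s₁²/n₁ + s₂²/n₂)
= √(12²/51 + 13²/57)
= √(2.823529 + 2.964912)
= 2.405918

For 99% confidence, z* = 2.576 (from standard normal table)
Margin of error: E = z* × SE = 2.576 × 2.405918 = 6.1976

Z-interval: (x̄₁ - x̄₂) ± E = -10 ± 6.1976 = (-16.1976, -3.8024)

Rounded to 2 decimal places:

(-16.20, -3.80)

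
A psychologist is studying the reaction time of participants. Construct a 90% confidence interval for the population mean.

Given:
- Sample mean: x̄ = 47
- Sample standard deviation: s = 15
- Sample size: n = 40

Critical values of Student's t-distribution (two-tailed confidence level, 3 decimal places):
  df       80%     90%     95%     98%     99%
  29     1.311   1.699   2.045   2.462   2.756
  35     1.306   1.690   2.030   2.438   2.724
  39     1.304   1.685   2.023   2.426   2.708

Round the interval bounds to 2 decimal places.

The population standard deviation σ is unknown (only the sample standard deviation s is given), so use a t-interval with df = n - 1 = 40 - 1 = 39.

For 90% confidence with df = 39, t* = 1.685 (from t-table)

Standard error: SE = s/√n = 15/√40 = 2.371708

Margin of error: E = t* × SE = 1.685 × 2.371708 = 3.9963

T-interval: x̄ ± E = 47 ± 3.9963 = (43.0037, 50.9963)

Rounded to 2 decimal places:

(43.00, 51.00)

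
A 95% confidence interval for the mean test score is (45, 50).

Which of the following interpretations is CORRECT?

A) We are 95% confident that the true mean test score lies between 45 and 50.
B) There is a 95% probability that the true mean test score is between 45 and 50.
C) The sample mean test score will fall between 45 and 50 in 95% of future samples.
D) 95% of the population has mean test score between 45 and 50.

A confidence interval represents our confidence in the procedure, not a probability statement about the parameter.

Key concept: If we repeated this sampling process many times and computed a 95% CI each time, about 95% of those intervals would contain the true population parameter.

For this specific interval (45, 50):
- Midpoint (point estimate): 47.5
- Margin of error: 2.5

The correct interpretation is the one stating confidence that the true parameter lies in the interval — option A.

A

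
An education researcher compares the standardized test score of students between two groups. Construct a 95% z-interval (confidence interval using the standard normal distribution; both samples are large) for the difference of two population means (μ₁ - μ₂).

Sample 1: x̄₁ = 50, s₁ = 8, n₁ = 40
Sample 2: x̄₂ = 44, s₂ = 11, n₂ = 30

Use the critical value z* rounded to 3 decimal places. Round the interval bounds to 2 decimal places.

Both samples are large (n₁ = 40 ≥ 30, n₂ = 30 ≥ 30), so a z-interval for the difference of means applies.

Point estimate: x̄₁ - x̄₂ = 50 - 44 = 6

Standard error: SE = √(s₁²/n₁ + s₂²/n₂)
= √(8²/40 + 11²/30)
= √(1.600000 + 4.033333)
= 2.373464

For 95% confidence, z* = 1.96 (from standard normal table)
Margin of error: E = z* × SE = 1.96 × 2.373464 = 4.6520

Z-interval: (x̄₁ - x̄₂) ± E = 6 ± 4.6520 = (1.3480, 10.6520)

Rounded to 2 decimal places:

(1.35, 10.65)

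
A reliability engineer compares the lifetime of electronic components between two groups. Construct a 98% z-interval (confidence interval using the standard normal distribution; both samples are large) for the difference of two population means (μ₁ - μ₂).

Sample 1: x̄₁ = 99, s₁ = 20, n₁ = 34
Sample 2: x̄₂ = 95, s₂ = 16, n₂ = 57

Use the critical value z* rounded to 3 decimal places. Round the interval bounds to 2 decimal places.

Both samples are large (n₁ = 34 ≥ 30, n₂ = 57 ≥ 30), so a z-interval for the difference of means applies.

Point estimate: x̄₁ - x̄₂ = 99 - 95 = 4

Standard error: SE = √(s₁²/n₁ + s₂²/n₂)
= √(20²/34 + 16²/57)
= √(11.764706 + 4.491228)
= 4.031865

For 98% confidence, z* = 2.326 (from standard normal table)
Margin of error: E = z* × SE = 2.326 × 4.031865 = 9.3781

Z-interval: (x̄₁ - x̄₂) ± E = 4 ± 9.3781 = (-5.3781, 13.3781)

Rounded to 2 decimal places:

(-5.38, 13.38)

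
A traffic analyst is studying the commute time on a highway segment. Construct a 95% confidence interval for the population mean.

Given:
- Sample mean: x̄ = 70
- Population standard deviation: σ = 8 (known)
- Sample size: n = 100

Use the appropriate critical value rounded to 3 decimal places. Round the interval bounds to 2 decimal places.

The population standard deviation σ is known, so use a z-interval (standard normal critical value).

For 95% confidence, z* = 1.96 (from standard normal table)

Standard error: SE = σ/√n = 8/√100 = 0.800000

Margin of error: E = z* × SE = 1.96 × 0.800000 = 1.5680

Z-interval: x̄ ± E = 70 ± 1.5680 = (68.4320, 71.5680)

Rounded to 2 decimal places:

(68.43, 71.57)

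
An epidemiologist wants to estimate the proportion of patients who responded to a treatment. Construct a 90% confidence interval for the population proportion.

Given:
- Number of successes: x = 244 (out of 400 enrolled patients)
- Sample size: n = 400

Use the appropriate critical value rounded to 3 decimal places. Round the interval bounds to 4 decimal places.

Sample proportion: p̂ = 244/400 = 0.610000

Check conditions for normal approximation:
  np̂ = 244 ≥ 10 ✓
  n(1-p̂) = 156 ≥ 10 ✓

The sample is large enough, so use a z-interval (normal approximation) for the proportion.

For 90% confidence, z* = 1.645 (from standard normal table)

Standard error: SE = √(p̂(1-p̂)/n) = √(0.610000×0.390000/400) = 0.02438750

Margin of error: E = z* × SE = 1.645 × 0.02438750 = 0.040117

Z-interval: p̂ ± E = 0.610000 ± 0.040117 = (0.569883, 0.650117)

Rounded to 4 decimal places:

(0.5699, 0.6501)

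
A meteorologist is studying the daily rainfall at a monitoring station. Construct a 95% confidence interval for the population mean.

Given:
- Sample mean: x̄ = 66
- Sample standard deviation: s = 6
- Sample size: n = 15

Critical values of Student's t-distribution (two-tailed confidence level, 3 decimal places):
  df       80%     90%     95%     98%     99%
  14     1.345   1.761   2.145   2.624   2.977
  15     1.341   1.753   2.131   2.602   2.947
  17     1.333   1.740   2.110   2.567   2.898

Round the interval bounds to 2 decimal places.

The population standard deviation σ is unknown (only the sample standard deviation s is given), so use a t-interval with df = n - 1 = 15 - 1 = 14.

For 95% confidence with df = 14, t* = 2.145 (from t-table)

Standard error: SE = s/√n = 6/√15 = 1.549193

Margin of error: E = t* × SE = 2.145 × 1.549193 = 3.3230

T-interval: x̄ ± E = 66 ± 3.3230 = (62.6770, 69.3230)

Rounded to 2 decimal places:

(62.68, 69.32)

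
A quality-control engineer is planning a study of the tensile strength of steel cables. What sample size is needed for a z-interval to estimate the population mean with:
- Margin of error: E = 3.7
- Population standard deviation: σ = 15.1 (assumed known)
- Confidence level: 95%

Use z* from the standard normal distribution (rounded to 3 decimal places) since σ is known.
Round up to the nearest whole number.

Using z* since population σ is known (z-interval formula).

For 95% confidence, z* = 1.96 (from standard normal table)

Sample size formula for z-interval: n = (z*σ/E)²

n = (1.96 × 15.1 / 3.7)²
  = (7.998919)²
  = 63.9827

Round up to the nearest whole number: n = 64

64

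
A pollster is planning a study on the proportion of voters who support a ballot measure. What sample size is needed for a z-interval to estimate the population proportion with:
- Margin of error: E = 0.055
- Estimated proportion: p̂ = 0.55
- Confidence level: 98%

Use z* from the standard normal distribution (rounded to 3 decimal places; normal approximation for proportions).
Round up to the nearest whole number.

Using z* for proportion z-interval (normal approximation).

For 98% confidence, z* = 2.326 (from standard normal table)

Sample size formula for proportion z-interval: n = z*²p̂(1-p̂)/E²

n = 2.326² × 0.55 × 0.45 / 0.055²
  = 5.410276 × 0.2475 / 0.003025
  = 442.6589

Round up to the nearest whole number: n = 443

443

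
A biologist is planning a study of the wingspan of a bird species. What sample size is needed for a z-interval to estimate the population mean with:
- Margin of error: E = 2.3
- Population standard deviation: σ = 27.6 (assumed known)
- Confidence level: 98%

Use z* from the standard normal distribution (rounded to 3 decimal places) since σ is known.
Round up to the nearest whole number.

Using z* since population σ is known (z-interval formula).

For 98% confidence, z* = 2.326 (from standard normal table)

Sample size formula for z-interval: n = (z*σ/E)²

n = (2.326 × 27.6 / 2.3)²
  = (27.912000)²
  = 779.0797

Round up to the nearest whole number: n = 780

780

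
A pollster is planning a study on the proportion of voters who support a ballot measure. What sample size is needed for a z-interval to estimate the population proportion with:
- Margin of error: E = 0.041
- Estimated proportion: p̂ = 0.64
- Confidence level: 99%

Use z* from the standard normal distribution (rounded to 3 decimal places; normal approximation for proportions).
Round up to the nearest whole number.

Using z* for proportion z-interval (normal approximation).

For 99% confidence, z* = 2.576 (from standard normal table)

Sample size formula for proportion z-interval: n = z*²p̂(1-p̂)/E²

n = 2.576² × 0.64 × 0.36 / 0.041²
  = 6.635776 × 0.2304 / 0.001681
  = 909.5079

Round up to the nearest whole number: n = 910

910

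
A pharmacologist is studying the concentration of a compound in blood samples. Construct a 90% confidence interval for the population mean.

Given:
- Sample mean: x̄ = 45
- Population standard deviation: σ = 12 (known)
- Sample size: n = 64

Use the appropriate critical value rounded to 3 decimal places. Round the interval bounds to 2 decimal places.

The population standard deviation σ is known, so use a z-interval (standard normal critical value).

For 90% confidence, z* = 1.645 (from standard normal table)

Standard error: SE = σ/√n = 12/√64 = 1.500000

Margin of error: E = z* × SE = 1.645 × 1.500000 = 2.4675

Z-interval: x̄ ± E = 45 ± 2.4675 = (42.5325, 47.4675)

Rounded to 2 decimal places:

(42.53, 47.47)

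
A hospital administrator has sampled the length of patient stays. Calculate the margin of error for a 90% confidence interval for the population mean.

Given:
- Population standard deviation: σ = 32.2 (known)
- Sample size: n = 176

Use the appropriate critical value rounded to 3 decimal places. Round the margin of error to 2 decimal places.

The population standard deviation σ is known, so use the z-interval margin of error formula.

For 90% confidence, z* = 1.645 (from standard normal table)

Margin of error formula for z-interval: E = z* × σ/√n

E = 1.645 × 32.2/√176
  = 1.645 × 2.427166
  = 3.9927

Rounded to 2 decimal places:

3.99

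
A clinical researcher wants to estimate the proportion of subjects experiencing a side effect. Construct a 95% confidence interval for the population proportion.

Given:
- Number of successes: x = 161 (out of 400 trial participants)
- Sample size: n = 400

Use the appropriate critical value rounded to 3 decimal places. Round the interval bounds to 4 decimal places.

Sample proportion: p̂ = 161/400 = 0.402500

Check conditions for normal approximation:
  np̂ = 161 ≥ 10 ✓
  n(1-p̂) = 239 ≥ 10 ✓

The sample is large enough, so use a z-interval (normal approximation) for the proportion.

For 95% confidence, z* = 1.96 (from standard normal table)

Standard error: SE = √(p̂(1-p̂)/n) = √(0.402500×0.597500/400) = 0.02452008

Margin of error: E = z* × SE = 1.96 × 0.02452008 = 0.048059

Z-interval: p̂ ± E = 0.402500 ± 0.048059 = (0.354441, 0.450559)

Rounded to 4 decimal places:

(0.3544, 0.4506)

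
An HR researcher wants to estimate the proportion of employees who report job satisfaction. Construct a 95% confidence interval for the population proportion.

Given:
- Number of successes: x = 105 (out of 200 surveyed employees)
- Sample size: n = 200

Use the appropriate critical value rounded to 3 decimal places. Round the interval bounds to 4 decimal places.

Sample proportion: p̂ = 105/200 = 0.525000

Check conditions for normal approximation:
  np̂ = 105 ≥ 10 ✓
  n(1-p̂) = 95 ≥ 10 ✓

The sample is large enough, so use a z-interval (normal approximation) for the proportion.

For 95% confidence, z* = 1.96 (from standard normal table)

Standard error: SE = √(p̂(1-p̂)/n) = √(0.525000×0.475000/200) = 0.03531112

Margin of error: E = z* × SE = 1.96 × 0.03531112 = 0.069210

Z-interval: p̂ ± E = 0.525000 ± 0.069210 = (0.455790, 0.594210)

Rounded to 4 decimal places:

(0.4558, 0.5942)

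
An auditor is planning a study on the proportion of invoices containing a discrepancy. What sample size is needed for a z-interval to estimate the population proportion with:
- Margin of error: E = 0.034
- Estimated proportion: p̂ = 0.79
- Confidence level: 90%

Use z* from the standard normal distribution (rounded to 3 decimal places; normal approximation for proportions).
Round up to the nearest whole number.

Using z* for proportion z-interval (normal approximation).

For 90% confidence, z* = 1.645 (from standard normal table)

Sample size formula for proportion z-interval: n = z*²p̂(1-p̂)/E²

n = 1.645² × 0.79 × 0.21 / 0.034²
  = 2.706025 × 0.1659 / 0.001156
  = 388.3474

Round up to the nearest whole number: n = 389

389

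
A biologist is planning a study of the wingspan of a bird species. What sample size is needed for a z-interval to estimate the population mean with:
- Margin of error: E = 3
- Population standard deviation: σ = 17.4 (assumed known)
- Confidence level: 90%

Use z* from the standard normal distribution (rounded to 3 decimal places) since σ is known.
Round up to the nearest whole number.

Using z* since population σ is known (z-interval formula).

For 90% confidence, z* = 1.645 (from standard normal table)

Sample size formula for z-interval: n = (z*σ/E)²

n = (1.645 × 17.4 / 3)²
  = (9.541000)²
  = 91.0307

Round up to the nearest whole number: n = 92

92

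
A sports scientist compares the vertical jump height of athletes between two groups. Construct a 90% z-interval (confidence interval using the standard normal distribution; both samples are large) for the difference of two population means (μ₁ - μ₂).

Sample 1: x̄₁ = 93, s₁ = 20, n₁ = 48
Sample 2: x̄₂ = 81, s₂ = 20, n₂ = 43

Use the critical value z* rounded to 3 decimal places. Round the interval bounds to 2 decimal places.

Both samples are large (n₁ = 48 ≥ 30, n₂ = 43 ≥ 30), so a z-interval for the difference of means applies.

Point estimate: x̄₁ - x̄₂ = 93 - 81 = 12

Standard error: SE = √(s₁²/n₁ + s₂²/n₂)
= √(20²/48 + 20²/43)
= √(8.333333 + 9.302326)
= 4.199483

For 90% confidence, z* = 1.645 (from standard normal table)
Margin of error: E = z* × SE = 1.645 × 4.199483 = 6.9081

Z-interval: (x̄₁ - x̄₂) ± E = 12 ± 6.9081 = (5.0919, 18.9081)

Rounded to 2 decimal places:

(5.09, 18.91)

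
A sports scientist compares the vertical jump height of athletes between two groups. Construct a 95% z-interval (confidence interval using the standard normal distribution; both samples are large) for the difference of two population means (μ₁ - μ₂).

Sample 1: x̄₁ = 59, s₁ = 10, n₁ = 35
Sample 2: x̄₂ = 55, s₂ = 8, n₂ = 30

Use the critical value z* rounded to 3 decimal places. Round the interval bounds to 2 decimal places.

Both samples are large (n₁ = 35 ≥ 30, n₂ = 30 ≥ 30), so a z-interval for the difference of means applies.

Point estimate: x̄₁ - x̄₂ = 59 - 55 = 4

Standard error: SE = √(s₁²/n₁ + s₂²/n₂)
= √(10²/35 + 8²/30)
= √(2.857143 + 2.133333)
= 2.233937

For 95% confidence, z* = 1.96 (from standard normal table)
Margin of error: E = z* × SE = 1.96 × 2.233937 = 4.3785

Z-interval: (x̄₁ - x̄₂) ± E = 4 ± 4.3785 = (-0.3785, 8.3785)

Rounded to 2 decimal places:

(-0.38, 8.38)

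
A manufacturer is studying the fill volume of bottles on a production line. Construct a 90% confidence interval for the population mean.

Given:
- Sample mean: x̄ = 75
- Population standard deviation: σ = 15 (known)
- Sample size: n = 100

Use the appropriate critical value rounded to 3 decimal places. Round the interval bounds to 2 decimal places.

The population standard deviation σ is known, so use a z-interval (standard normal critical value).

For 90% confidence, z* = 1.645 (from standard normal table)

Standard error: SE = σ/√n = 15/√100 = 1.500000

Margin of error: E = z* × SE = 1.645 × 1.500000 = 2.4675

Z-interval: x̄ ± E = 75 ± 2.4675 = (72.5325, 77.4675)

Rounded to 2 decimal places:

(72.53, 77.47)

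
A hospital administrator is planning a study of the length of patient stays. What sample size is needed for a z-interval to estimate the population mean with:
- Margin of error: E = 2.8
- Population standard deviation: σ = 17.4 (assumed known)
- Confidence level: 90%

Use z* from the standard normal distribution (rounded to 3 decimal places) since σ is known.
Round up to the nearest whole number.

Using z* since population σ is known (z-interval formula).

For 90% confidence, z* = 1.645 (from standard normal table)

Sample size formula for z-interval: n = (z*σ/E)²

n = (1.645 × 17.4 / 2.8)²
  = (10.222500)²
  = 104.4995

Round up to the nearest whole number: n = 105

105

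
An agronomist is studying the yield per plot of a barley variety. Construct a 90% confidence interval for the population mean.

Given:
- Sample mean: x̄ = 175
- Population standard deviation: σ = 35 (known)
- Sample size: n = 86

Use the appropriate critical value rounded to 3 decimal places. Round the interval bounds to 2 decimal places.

The population standard deviation σ is known, so use a z-interval (standard normal critical value).

For 90% confidence, z* = 1.645 (from standard normal table)

Standard error: SE = σ/√n = 35/√86 = 3.774147

Margin of error: E = z* × SE = 1.645 × 3.774147 = 6.2085

Z-interval: x̄ ± E = 175 ± 6.2085 = (168.7915, 181.2085)

Rounded to 2 decimal places:

(168.79, 181.21)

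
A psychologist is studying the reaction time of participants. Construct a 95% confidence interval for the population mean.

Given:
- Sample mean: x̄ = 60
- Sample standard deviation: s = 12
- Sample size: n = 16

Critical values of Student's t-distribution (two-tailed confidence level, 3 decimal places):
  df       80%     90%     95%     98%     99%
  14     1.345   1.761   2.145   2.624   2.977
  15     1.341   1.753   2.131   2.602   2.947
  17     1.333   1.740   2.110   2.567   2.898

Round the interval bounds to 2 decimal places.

The population standard deviation σ is unknown (only the sample standard deviation s is given), so use a t-interval with df = n - 1 = 16 - 1 = 15.

For 95% confidence with df = 15, t* = 2.131 (from t-table)

Standard error: SE = s/√n = 12/√16 = 3.000000

Margin of error: E = t* × SE = 2.131 × 3.000000 = 6.3930

T-interval: x̄ ± E = 60 ± 6.3930 = (53.6070, 66.3930)

Rounded to 2 decimal places:

(53.61, 66.39)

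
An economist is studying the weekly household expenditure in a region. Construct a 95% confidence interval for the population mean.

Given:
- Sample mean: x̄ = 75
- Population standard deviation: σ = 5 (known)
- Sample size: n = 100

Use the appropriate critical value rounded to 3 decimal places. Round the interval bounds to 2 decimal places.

The population standard deviation σ is known, so use a z-interval (standard normal critical value).

For 95% confidence, z* = 1.96 (from standard normal table)

Standard error: SE = σ/√n = 5/√100 = 0.500000

Margin of error: E = z* × SE = 1.96 × 0.500000 = 0.9800

Z-interval: x̄ ± E = 75 ± 0.9800 = (74.0200, 75.9800)

Rounded to 2 decimal places:

(74.02, 75.98)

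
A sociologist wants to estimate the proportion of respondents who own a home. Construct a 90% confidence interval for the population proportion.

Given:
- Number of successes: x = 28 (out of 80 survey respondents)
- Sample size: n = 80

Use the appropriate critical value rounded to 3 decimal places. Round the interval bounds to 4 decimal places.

Sample proportion: p̂ = 28/80 = 0.350000

Check conditions for normal approximation:
  np̂ = 28 ≥ 10 ✓
  n(1-p̂) = 52 ≥ 10 ✓

The sample is large enough, so use a z-interval (normal approximation) for the proportion.

For 90% confidence, z* = 1.645 (from standard normal table)

Standard error: SE = √(p̂(1-p̂)/n) = √(0.350000×0.650000/80) = 0.05332682

Margin of error: E = z* × SE = 1.645 × 0.05332682 = 0.087723

Z-interval: p̂ ± E = 0.350000 ± 0.087723 = (0.262277, 0.437723)

Rounded to 4 decimal places:

(0.2623, 0.4377)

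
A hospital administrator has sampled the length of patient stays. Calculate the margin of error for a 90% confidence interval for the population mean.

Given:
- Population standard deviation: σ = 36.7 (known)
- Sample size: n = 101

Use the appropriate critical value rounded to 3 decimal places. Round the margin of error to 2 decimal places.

The population standard deviation σ is known, so use the z-interval margin of error formula.

For 90% confidence, z* = 1.645 (from standard normal table)

Margin of error formula for z-interval: E = z* × σ/√n

E = 1.645 × 36.7/√101
  = 1.645 × 3.651786
  = 6.0072

Rounded to 2 decimal places:

6.01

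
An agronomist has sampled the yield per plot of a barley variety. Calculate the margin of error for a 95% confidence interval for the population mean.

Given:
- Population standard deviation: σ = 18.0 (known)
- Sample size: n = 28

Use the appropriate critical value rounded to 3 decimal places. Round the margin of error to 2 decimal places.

The population standard deviation σ is known, so use the z-interval margin of error formula.

For 95% confidence, z* = 1.96 (from standard normal table)

Margin of error formula for z-interval: E = z* × σ/√n

E = 1.96 × 18.0/√28
  = 1.96 × 3.401680
  = 6.6673

Rounded to 2 decimal places:

6.67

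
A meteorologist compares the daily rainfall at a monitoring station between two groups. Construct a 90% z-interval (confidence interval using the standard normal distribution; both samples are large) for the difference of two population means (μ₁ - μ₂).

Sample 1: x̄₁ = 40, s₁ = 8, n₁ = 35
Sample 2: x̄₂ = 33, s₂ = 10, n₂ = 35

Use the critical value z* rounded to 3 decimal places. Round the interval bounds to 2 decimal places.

Both samples are large (n₁ = 35 ≥ 30, n₂ = 35 ≥ 30), so a z-interval for the difference of means applies.

Point estimate: x̄₁ - x̄₂ = 40 - 33 = 7

Standard error: SE = √(s₁²/n₁ + s₂²/n₂)
= √(8²/35 + 10²/35)
= √(1.828571 + 2.857143)
= 2.164651

For 90% confidence, z* = 1.645 (from standard normal table)
Margin of error: E = z* × SE = 1.645 × 2.164651 = 3.5609

Z-interval: (x̄₁ - x̄₂) ± E = 7 ± 3.5609 = (3.4391, 10.5609)

Rounded to 2 decimal places:

(3.44, 10.56)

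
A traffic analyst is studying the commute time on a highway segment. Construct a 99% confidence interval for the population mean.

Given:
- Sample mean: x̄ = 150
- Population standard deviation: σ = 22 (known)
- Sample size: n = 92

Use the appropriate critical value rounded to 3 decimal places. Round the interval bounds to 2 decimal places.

The population standard deviation σ is known, so use a z-interval (standard normal critical value).

For 99% confidence, z* = 2.576 (from standard normal table)

Standard error: SE = σ/√n = 22/√92 = 2.293659

Margin of error: E = z* × SE = 2.576 × 2.293659 = 5.9085

Z-interval: x̄ ± E = 150 ± 5.9085 = (144.0915, 155.9085)

Rounded to 2 decimal places:

(144.09, 155.91)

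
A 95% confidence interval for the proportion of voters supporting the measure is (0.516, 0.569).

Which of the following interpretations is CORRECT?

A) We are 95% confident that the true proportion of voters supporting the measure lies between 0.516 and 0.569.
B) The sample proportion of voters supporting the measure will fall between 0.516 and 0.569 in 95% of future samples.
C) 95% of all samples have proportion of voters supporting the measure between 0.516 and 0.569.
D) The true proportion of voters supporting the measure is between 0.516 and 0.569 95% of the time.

A confidence interval represents our confidence in the procedure, not a probability statement about the parameter.

Key concept: If we repeated this sampling process many times and computed a 95% CI each time, about 95% of those intervals would contain the true population parameter.

For this specific interval (0.516, 0.569):
- Midpoint (point estimate): 0.5425
- Margin of error: 0.0265

The correct interpretation is the one stating confidence that the true parameter lies in the interval — option A.

A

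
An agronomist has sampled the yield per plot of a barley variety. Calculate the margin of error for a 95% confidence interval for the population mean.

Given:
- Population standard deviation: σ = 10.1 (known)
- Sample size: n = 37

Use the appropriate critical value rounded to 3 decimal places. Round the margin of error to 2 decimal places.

The population standard deviation σ is known, so use the z-interval margin of error formula.

For 95% confidence, z* = 1.96 (from standard normal table)

Margin of error formula for z-interval: E = z* × σ/√n

E = 1.96 × 10.1/√37
  = 1.96 × 1.660430
  = 3.2544

Rounded to 2 decimal places:

3.25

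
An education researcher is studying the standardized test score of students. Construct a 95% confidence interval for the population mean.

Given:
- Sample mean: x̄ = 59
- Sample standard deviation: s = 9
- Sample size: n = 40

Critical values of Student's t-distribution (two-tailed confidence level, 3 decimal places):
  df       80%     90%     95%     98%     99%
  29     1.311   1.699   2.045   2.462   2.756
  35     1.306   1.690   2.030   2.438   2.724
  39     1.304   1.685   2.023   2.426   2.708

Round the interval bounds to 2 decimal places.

The population standard deviation σ is unknown (only the sample standard deviation s is given), so use a t-interval with df = n - 1 = 40 - 1 = 39.

For 95% confidence with df = 39, t* = 2.023 (from t-table)

Standard error: SE = s/√n = 9/√40 = 1.423025

Margin of error: E = t* × SE = 2.023 × 1.423025 = 2.8788

T-interval: x̄ ± E = 59 ± 2.8788 = (56.1212, 61.8788)

Rounded to 2 decimal places:

(56.12, 61.88)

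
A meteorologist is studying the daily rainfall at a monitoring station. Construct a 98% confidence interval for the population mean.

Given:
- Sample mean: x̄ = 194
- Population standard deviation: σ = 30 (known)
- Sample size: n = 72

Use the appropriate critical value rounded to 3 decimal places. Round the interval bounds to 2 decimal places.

The population standard deviation σ is known, so use a z-interval (standard normal critical value).

For 98% confidence, z* = 2.326 (from standard normal table)

Standard error: SE = σ/√n = 30/√72 = 3.535534

Margin of error: E = z* × SE = 2.326 × 3.535534 = 8.2237

Z-interval: x̄ ± E = 194 ± 8.2237 = (185.7763, 202.2237)

Rounded to 2 decimal places:

(185.78, 202.22)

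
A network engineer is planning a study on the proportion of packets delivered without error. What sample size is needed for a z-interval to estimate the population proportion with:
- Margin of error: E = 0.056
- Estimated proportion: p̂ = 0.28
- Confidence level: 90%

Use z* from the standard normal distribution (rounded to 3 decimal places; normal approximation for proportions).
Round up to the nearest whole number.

Using z* for proportion z-interval (normal approximation).

For 90% confidence, z* = 1.645 (from standard normal table)

Sample size formula for proportion z-interval: n = z*²p̂(1-p̂)/E²

n = 1.645² × 0.28 × 0.72 / 0.056²
  = 2.706025 × 0.2016 / 0.003136
  = 173.9588

Round up to the nearest whole number: n = 174

174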